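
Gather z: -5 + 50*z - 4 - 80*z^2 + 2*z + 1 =-80*z^2 + 52*z - 8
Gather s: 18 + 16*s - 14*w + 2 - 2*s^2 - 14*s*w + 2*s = -2*s^2 + s*(18 - 14*w) - 14*w + 20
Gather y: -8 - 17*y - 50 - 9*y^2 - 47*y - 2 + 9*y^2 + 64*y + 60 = 0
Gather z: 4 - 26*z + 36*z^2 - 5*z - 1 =36*z^2 - 31*z + 3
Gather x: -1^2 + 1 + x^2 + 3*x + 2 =x^2 + 3*x + 2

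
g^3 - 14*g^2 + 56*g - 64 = (g - 8)*(g - 4)*(g - 2)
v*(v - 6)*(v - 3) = v^3 - 9*v^2 + 18*v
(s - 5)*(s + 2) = s^2 - 3*s - 10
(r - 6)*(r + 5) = r^2 - r - 30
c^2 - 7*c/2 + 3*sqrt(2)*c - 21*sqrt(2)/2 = (c - 7/2)*(c + 3*sqrt(2))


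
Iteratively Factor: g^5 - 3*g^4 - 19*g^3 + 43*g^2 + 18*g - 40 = (g + 1)*(g^4 - 4*g^3 - 15*g^2 + 58*g - 40) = (g + 1)*(g + 4)*(g^3 - 8*g^2 + 17*g - 10) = (g - 1)*(g + 1)*(g + 4)*(g^2 - 7*g + 10) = (g - 2)*(g - 1)*(g + 1)*(g + 4)*(g - 5)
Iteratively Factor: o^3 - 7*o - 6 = (o - 3)*(o^2 + 3*o + 2) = (o - 3)*(o + 1)*(o + 2)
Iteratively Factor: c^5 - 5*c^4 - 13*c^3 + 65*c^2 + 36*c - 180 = (c - 2)*(c^4 - 3*c^3 - 19*c^2 + 27*c + 90) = (c - 2)*(c + 2)*(c^3 - 5*c^2 - 9*c + 45) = (c - 2)*(c + 2)*(c + 3)*(c^2 - 8*c + 15) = (c - 5)*(c - 2)*(c + 2)*(c + 3)*(c - 3)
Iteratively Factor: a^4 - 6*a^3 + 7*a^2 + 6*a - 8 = (a - 4)*(a^3 - 2*a^2 - a + 2) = (a - 4)*(a + 1)*(a^2 - 3*a + 2) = (a - 4)*(a - 2)*(a + 1)*(a - 1)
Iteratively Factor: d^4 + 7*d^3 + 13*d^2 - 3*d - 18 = (d + 2)*(d^3 + 5*d^2 + 3*d - 9) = (d + 2)*(d + 3)*(d^2 + 2*d - 3) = (d - 1)*(d + 2)*(d + 3)*(d + 3)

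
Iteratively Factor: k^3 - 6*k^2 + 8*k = (k)*(k^2 - 6*k + 8) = k*(k - 4)*(k - 2)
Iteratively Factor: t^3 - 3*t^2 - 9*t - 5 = (t + 1)*(t^2 - 4*t - 5) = (t + 1)^2*(t - 5)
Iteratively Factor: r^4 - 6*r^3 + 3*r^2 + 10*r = (r + 1)*(r^3 - 7*r^2 + 10*r) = (r - 5)*(r + 1)*(r^2 - 2*r) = r*(r - 5)*(r + 1)*(r - 2)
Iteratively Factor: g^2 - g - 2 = (g + 1)*(g - 2)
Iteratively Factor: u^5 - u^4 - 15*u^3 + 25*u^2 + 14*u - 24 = (u - 2)*(u^4 + u^3 - 13*u^2 - u + 12) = (u - 2)*(u + 4)*(u^3 - 3*u^2 - u + 3) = (u - 3)*(u - 2)*(u + 4)*(u^2 - 1) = (u - 3)*(u - 2)*(u - 1)*(u + 4)*(u + 1)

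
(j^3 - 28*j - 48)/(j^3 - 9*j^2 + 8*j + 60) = (j + 4)/(j - 5)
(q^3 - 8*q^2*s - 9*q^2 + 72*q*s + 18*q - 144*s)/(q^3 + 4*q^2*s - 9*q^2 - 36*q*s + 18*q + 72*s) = (q - 8*s)/(q + 4*s)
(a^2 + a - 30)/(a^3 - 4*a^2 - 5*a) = (a + 6)/(a*(a + 1))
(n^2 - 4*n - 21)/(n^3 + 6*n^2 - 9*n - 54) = (n - 7)/(n^2 + 3*n - 18)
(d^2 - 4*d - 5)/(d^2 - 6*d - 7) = (d - 5)/(d - 7)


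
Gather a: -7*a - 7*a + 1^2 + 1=2 - 14*a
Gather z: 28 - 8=20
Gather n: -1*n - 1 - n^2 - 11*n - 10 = -n^2 - 12*n - 11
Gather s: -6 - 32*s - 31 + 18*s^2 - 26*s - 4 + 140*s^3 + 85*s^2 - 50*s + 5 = 140*s^3 + 103*s^2 - 108*s - 36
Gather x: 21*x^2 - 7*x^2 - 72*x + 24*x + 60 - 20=14*x^2 - 48*x + 40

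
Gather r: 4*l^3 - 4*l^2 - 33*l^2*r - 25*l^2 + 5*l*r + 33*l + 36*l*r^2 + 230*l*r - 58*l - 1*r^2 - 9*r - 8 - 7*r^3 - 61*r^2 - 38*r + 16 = 4*l^3 - 29*l^2 - 25*l - 7*r^3 + r^2*(36*l - 62) + r*(-33*l^2 + 235*l - 47) + 8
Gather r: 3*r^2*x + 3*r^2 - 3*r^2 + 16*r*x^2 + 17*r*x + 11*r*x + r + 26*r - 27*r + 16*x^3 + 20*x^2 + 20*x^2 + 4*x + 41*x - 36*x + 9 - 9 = 3*r^2*x + r*(16*x^2 + 28*x) + 16*x^3 + 40*x^2 + 9*x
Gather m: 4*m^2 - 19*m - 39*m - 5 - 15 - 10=4*m^2 - 58*m - 30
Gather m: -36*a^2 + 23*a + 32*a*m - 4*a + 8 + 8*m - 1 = -36*a^2 + 19*a + m*(32*a + 8) + 7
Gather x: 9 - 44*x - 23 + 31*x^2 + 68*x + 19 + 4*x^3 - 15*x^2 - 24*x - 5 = 4*x^3 + 16*x^2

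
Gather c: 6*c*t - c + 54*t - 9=c*(6*t - 1) + 54*t - 9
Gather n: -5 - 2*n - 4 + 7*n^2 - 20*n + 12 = 7*n^2 - 22*n + 3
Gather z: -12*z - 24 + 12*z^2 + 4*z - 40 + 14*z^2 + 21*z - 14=26*z^2 + 13*z - 78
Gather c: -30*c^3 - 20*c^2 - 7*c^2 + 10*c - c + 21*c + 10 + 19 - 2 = -30*c^3 - 27*c^2 + 30*c + 27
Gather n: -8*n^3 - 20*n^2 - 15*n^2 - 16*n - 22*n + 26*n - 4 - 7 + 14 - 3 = -8*n^3 - 35*n^2 - 12*n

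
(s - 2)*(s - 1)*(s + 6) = s^3 + 3*s^2 - 16*s + 12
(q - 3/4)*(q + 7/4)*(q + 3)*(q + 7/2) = q^4 + 15*q^3/2 + 251*q^2/16 + 63*q/32 - 441/32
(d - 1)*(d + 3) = d^2 + 2*d - 3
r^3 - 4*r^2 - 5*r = r*(r - 5)*(r + 1)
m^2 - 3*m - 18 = (m - 6)*(m + 3)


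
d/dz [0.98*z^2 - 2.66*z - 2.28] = 1.96*z - 2.66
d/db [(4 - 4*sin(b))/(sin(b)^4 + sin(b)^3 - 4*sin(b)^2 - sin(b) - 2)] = 4*(3*sin(b)^4 - 2*sin(b)^3 - 7*sin(b)^2 + 8*sin(b) + 3)*cos(b)/(sin(b)^4 + sin(b)^3 - 4*sin(b)^2 - sin(b) - 2)^2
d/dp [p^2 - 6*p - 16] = 2*p - 6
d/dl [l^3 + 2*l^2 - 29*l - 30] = 3*l^2 + 4*l - 29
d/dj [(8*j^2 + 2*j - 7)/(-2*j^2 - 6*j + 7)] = 4*(-11*j^2 + 21*j - 7)/(4*j^4 + 24*j^3 + 8*j^2 - 84*j + 49)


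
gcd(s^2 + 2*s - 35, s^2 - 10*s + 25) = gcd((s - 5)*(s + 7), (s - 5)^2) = s - 5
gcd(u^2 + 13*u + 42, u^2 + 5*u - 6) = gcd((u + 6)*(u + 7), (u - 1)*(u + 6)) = u + 6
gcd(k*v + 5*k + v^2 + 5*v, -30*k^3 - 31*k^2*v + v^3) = k + v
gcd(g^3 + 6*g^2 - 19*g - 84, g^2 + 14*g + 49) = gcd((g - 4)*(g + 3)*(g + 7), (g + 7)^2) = g + 7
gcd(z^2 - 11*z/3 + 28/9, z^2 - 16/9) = z - 4/3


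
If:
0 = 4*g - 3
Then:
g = 3/4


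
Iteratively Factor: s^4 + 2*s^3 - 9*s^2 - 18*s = (s + 3)*(s^3 - s^2 - 6*s) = (s - 3)*(s + 3)*(s^2 + 2*s) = s*(s - 3)*(s + 3)*(s + 2)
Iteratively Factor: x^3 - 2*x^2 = (x)*(x^2 - 2*x) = x*(x - 2)*(x)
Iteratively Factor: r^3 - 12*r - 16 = (r - 4)*(r^2 + 4*r + 4) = (r - 4)*(r + 2)*(r + 2)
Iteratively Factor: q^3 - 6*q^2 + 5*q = (q - 1)*(q^2 - 5*q) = q*(q - 1)*(q - 5)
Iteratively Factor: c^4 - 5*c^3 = (c - 5)*(c^3) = c*(c - 5)*(c^2) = c^2*(c - 5)*(c)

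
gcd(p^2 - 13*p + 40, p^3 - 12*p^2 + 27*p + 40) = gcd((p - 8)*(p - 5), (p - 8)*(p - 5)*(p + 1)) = p^2 - 13*p + 40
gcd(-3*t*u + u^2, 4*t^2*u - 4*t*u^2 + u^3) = u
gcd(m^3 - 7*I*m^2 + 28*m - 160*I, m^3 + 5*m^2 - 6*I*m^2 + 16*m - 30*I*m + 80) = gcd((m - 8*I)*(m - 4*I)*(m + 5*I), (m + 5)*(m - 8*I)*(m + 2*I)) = m - 8*I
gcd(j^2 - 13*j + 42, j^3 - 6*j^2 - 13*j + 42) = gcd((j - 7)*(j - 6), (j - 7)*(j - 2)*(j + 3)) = j - 7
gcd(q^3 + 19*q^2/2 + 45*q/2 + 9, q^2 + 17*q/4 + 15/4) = q + 3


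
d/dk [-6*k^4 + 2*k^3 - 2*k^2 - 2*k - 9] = -24*k^3 + 6*k^2 - 4*k - 2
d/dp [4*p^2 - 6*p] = 8*p - 6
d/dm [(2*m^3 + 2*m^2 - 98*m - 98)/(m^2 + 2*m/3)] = 6*(3*m^4 + 4*m^3 + 149*m^2 + 294*m + 98)/(m^2*(9*m^2 + 12*m + 4))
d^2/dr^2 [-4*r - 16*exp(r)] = -16*exp(r)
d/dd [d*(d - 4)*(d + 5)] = 3*d^2 + 2*d - 20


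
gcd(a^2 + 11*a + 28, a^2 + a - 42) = a + 7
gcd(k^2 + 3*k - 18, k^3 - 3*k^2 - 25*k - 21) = 1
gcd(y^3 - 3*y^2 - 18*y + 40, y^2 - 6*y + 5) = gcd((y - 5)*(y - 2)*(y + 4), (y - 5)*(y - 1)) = y - 5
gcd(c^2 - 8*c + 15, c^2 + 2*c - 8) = 1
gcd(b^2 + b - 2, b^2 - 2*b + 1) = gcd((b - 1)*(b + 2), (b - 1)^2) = b - 1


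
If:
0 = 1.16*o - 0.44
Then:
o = 0.38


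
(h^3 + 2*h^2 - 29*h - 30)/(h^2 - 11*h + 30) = (h^2 + 7*h + 6)/(h - 6)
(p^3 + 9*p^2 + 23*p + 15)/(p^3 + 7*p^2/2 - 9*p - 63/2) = 2*(p^2 + 6*p + 5)/(2*p^2 + p - 21)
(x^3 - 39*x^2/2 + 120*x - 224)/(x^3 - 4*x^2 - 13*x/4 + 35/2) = 2*(x^2 - 16*x + 64)/(2*x^2 - x - 10)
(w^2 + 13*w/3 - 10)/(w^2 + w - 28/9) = 3*(3*w^2 + 13*w - 30)/(9*w^2 + 9*w - 28)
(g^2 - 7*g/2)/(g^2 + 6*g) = (g - 7/2)/(g + 6)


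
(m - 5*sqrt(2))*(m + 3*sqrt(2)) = m^2 - 2*sqrt(2)*m - 30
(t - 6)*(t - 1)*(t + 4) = t^3 - 3*t^2 - 22*t + 24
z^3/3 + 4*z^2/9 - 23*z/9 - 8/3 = (z/3 + 1)*(z - 8/3)*(z + 1)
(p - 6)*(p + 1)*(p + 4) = p^3 - p^2 - 26*p - 24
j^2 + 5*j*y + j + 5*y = (j + 1)*(j + 5*y)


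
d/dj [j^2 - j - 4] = 2*j - 1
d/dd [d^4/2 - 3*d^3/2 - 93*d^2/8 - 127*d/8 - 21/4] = 2*d^3 - 9*d^2/2 - 93*d/4 - 127/8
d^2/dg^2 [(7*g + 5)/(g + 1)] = -4/(g + 1)^3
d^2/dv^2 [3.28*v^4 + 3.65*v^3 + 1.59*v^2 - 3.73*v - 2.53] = 39.36*v^2 + 21.9*v + 3.18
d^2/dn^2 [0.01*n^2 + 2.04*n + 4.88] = 0.0200000000000000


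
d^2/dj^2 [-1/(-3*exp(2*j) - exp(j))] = (-(3*exp(j) + 1)*(12*exp(j) + 1) + 2*(6*exp(j) + 1)^2)*exp(-j)/(3*exp(j) + 1)^3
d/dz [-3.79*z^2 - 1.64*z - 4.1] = -7.58*z - 1.64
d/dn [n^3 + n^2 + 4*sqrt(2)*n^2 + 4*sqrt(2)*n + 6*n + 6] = 3*n^2 + 2*n + 8*sqrt(2)*n + 4*sqrt(2) + 6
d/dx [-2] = 0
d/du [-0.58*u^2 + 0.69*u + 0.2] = 0.69 - 1.16*u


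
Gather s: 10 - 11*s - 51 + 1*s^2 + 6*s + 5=s^2 - 5*s - 36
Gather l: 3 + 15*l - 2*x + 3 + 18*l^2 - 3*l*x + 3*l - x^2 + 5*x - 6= 18*l^2 + l*(18 - 3*x) - x^2 + 3*x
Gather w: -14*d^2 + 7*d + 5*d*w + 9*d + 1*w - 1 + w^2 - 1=-14*d^2 + 16*d + w^2 + w*(5*d + 1) - 2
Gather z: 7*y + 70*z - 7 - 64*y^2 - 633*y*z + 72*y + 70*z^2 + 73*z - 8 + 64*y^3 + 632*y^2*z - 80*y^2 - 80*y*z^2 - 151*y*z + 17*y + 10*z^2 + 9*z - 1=64*y^3 - 144*y^2 + 96*y + z^2*(80 - 80*y) + z*(632*y^2 - 784*y + 152) - 16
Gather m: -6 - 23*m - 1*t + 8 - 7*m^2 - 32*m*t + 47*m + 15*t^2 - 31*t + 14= -7*m^2 + m*(24 - 32*t) + 15*t^2 - 32*t + 16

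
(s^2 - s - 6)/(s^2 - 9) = (s + 2)/(s + 3)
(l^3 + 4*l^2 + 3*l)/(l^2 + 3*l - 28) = l*(l^2 + 4*l + 3)/(l^2 + 3*l - 28)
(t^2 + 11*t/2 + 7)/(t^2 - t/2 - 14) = (t + 2)/(t - 4)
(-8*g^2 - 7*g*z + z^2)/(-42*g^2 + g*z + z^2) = (-8*g^2 - 7*g*z + z^2)/(-42*g^2 + g*z + z^2)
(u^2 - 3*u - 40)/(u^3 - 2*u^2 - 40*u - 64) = (u + 5)/(u^2 + 6*u + 8)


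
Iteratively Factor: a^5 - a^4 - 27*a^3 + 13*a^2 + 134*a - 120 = (a + 3)*(a^4 - 4*a^3 - 15*a^2 + 58*a - 40) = (a + 3)*(a + 4)*(a^3 - 8*a^2 + 17*a - 10) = (a - 2)*(a + 3)*(a + 4)*(a^2 - 6*a + 5) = (a - 2)*(a - 1)*(a + 3)*(a + 4)*(a - 5)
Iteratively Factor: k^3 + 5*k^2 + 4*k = (k + 4)*(k^2 + k) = (k + 1)*(k + 4)*(k)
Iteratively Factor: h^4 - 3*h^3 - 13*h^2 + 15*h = (h + 3)*(h^3 - 6*h^2 + 5*h) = (h - 1)*(h + 3)*(h^2 - 5*h) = (h - 5)*(h - 1)*(h + 3)*(h)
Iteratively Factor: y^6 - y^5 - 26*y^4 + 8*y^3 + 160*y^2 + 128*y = (y - 4)*(y^5 + 3*y^4 - 14*y^3 - 48*y^2 - 32*y) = (y - 4)*(y + 1)*(y^4 + 2*y^3 - 16*y^2 - 32*y) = (y - 4)^2*(y + 1)*(y^3 + 6*y^2 + 8*y) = (y - 4)^2*(y + 1)*(y + 4)*(y^2 + 2*y) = (y - 4)^2*(y + 1)*(y + 2)*(y + 4)*(y)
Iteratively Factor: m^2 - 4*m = (m - 4)*(m)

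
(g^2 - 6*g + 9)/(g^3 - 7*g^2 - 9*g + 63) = (g - 3)/(g^2 - 4*g - 21)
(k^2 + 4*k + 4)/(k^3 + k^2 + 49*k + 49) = (k^2 + 4*k + 4)/(k^3 + k^2 + 49*k + 49)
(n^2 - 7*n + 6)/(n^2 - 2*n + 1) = (n - 6)/(n - 1)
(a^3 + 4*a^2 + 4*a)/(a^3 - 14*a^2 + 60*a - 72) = a*(a^2 + 4*a + 4)/(a^3 - 14*a^2 + 60*a - 72)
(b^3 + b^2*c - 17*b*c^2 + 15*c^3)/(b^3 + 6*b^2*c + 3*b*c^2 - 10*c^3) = (b - 3*c)/(b + 2*c)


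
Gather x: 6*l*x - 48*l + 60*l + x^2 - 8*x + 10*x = 12*l + x^2 + x*(6*l + 2)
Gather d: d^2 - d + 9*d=d^2 + 8*d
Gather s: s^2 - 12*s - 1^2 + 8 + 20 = s^2 - 12*s + 27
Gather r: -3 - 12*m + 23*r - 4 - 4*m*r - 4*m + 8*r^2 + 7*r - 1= -16*m + 8*r^2 + r*(30 - 4*m) - 8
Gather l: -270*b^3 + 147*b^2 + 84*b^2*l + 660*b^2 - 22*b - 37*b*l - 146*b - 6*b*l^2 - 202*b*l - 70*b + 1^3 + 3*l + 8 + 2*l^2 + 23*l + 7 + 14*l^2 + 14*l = -270*b^3 + 807*b^2 - 238*b + l^2*(16 - 6*b) + l*(84*b^2 - 239*b + 40) + 16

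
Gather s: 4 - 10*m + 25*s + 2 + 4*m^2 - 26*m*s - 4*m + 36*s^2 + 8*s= 4*m^2 - 14*m + 36*s^2 + s*(33 - 26*m) + 6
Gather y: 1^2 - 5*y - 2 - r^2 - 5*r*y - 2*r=-r^2 - 2*r + y*(-5*r - 5) - 1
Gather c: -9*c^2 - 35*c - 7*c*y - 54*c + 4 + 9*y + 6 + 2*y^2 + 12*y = -9*c^2 + c*(-7*y - 89) + 2*y^2 + 21*y + 10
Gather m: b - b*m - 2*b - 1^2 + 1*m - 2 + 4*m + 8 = -b + m*(5 - b) + 5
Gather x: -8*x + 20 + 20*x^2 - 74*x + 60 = 20*x^2 - 82*x + 80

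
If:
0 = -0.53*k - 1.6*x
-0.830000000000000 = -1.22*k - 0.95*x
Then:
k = 0.92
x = -0.30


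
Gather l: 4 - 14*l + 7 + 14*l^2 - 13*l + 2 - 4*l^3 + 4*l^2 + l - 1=-4*l^3 + 18*l^2 - 26*l + 12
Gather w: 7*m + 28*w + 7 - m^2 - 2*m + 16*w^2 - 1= -m^2 + 5*m + 16*w^2 + 28*w + 6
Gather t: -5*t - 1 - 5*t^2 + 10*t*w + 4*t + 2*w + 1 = -5*t^2 + t*(10*w - 1) + 2*w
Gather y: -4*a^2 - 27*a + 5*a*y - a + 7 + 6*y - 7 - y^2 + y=-4*a^2 - 28*a - y^2 + y*(5*a + 7)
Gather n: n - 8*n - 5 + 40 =35 - 7*n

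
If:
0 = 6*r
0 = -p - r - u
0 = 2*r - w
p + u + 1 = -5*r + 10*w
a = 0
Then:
No Solution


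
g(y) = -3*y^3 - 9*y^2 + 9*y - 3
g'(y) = -9*y^2 - 18*y + 9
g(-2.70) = -33.86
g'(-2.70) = -8.01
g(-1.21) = -21.75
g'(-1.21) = 17.60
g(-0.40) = -7.85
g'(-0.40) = 14.76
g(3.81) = -265.27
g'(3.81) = -190.22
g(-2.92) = -31.33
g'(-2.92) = -15.18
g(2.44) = -78.20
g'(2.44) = -88.50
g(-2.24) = -34.60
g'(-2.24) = 4.16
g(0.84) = -3.57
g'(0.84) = -12.47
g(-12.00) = 3777.00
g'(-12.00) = -1071.00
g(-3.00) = -30.00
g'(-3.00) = -18.00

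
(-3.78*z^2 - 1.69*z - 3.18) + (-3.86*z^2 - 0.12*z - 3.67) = -7.64*z^2 - 1.81*z - 6.85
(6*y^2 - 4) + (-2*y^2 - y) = 4*y^2 - y - 4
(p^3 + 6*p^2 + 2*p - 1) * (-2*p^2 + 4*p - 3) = -2*p^5 - 8*p^4 + 17*p^3 - 8*p^2 - 10*p + 3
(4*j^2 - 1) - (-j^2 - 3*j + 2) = 5*j^2 + 3*j - 3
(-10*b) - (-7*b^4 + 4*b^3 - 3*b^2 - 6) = 7*b^4 - 4*b^3 + 3*b^2 - 10*b + 6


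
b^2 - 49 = (b - 7)*(b + 7)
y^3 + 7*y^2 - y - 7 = (y - 1)*(y + 1)*(y + 7)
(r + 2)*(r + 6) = r^2 + 8*r + 12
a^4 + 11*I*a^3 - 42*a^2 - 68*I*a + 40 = (a + 2*I)^3*(a + 5*I)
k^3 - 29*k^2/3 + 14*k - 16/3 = (k - 8)*(k - 1)*(k - 2/3)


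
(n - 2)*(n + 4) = n^2 + 2*n - 8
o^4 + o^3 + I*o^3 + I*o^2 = o^2*(o + 1)*(o + I)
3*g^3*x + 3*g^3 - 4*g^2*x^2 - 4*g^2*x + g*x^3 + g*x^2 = (-3*g + x)*(-g + x)*(g*x + g)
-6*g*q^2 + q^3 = q^2*(-6*g + q)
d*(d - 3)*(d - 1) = d^3 - 4*d^2 + 3*d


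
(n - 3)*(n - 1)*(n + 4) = n^3 - 13*n + 12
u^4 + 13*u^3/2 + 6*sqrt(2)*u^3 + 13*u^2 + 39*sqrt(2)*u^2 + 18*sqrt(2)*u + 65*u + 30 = (u + 1/2)*(u + 6)*(u + sqrt(2))*(u + 5*sqrt(2))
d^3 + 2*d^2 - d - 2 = (d - 1)*(d + 1)*(d + 2)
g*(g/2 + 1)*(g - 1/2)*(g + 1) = g^4/2 + 5*g^3/4 + g^2/4 - g/2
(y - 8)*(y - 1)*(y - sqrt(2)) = y^3 - 9*y^2 - sqrt(2)*y^2 + 8*y + 9*sqrt(2)*y - 8*sqrt(2)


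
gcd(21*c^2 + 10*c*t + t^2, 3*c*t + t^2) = 3*c + t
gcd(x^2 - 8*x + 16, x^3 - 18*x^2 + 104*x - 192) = x - 4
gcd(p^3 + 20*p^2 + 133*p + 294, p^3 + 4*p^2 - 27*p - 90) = p + 6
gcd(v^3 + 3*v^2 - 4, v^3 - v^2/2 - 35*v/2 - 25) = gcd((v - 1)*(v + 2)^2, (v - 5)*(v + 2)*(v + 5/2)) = v + 2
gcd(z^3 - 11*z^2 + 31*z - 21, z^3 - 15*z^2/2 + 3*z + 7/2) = z^2 - 8*z + 7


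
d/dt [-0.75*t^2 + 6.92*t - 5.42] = 6.92 - 1.5*t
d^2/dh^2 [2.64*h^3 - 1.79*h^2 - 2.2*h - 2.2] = 15.84*h - 3.58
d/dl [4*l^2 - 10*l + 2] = 8*l - 10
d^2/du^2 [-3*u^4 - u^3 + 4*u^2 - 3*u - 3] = -36*u^2 - 6*u + 8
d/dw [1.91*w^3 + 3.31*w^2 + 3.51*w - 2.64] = 5.73*w^2 + 6.62*w + 3.51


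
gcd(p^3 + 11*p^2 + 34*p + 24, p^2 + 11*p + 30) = p + 6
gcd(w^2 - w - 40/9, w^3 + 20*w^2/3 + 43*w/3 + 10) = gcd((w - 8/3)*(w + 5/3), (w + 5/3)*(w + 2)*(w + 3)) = w + 5/3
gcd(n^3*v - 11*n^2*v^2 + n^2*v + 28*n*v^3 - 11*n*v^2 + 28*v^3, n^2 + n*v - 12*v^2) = 1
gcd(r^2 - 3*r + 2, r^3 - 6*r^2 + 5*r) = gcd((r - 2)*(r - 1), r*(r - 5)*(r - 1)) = r - 1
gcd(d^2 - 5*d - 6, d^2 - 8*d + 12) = d - 6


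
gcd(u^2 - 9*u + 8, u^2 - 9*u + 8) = u^2 - 9*u + 8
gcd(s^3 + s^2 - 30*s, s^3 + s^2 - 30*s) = s^3 + s^2 - 30*s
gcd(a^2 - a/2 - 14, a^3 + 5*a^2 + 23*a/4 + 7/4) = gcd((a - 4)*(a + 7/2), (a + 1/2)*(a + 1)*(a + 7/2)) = a + 7/2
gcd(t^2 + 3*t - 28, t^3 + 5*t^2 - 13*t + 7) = t + 7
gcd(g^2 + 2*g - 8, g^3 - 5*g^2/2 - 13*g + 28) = g - 2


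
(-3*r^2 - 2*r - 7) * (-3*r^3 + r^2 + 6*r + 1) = 9*r^5 + 3*r^4 + r^3 - 22*r^2 - 44*r - 7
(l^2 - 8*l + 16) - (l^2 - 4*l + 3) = 13 - 4*l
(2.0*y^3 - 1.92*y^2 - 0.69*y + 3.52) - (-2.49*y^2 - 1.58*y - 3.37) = 2.0*y^3 + 0.57*y^2 + 0.89*y + 6.89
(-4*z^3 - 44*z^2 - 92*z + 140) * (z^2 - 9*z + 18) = -4*z^5 - 8*z^4 + 232*z^3 + 176*z^2 - 2916*z + 2520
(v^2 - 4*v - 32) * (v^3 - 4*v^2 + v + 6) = v^5 - 8*v^4 - 15*v^3 + 130*v^2 - 56*v - 192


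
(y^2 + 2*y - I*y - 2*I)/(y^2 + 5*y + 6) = (y - I)/(y + 3)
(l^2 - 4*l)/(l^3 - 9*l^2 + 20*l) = 1/(l - 5)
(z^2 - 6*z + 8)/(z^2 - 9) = (z^2 - 6*z + 8)/(z^2 - 9)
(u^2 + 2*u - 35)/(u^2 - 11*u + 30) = (u + 7)/(u - 6)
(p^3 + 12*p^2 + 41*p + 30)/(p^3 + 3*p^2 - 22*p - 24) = (p + 5)/(p - 4)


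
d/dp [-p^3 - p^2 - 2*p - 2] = -3*p^2 - 2*p - 2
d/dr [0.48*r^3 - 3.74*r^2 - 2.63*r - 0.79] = 1.44*r^2 - 7.48*r - 2.63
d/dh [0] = 0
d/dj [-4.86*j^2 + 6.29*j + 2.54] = 6.29 - 9.72*j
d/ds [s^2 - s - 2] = 2*s - 1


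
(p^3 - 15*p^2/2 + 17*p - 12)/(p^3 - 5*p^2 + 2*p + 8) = (p - 3/2)/(p + 1)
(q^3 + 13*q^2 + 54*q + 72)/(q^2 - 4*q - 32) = (q^2 + 9*q + 18)/(q - 8)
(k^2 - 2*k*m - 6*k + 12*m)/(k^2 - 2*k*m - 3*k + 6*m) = (k - 6)/(k - 3)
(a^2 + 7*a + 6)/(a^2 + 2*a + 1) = (a + 6)/(a + 1)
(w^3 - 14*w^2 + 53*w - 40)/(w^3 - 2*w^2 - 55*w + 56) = (w - 5)/(w + 7)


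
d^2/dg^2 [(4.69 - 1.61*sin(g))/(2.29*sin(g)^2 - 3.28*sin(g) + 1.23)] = (8.443001*sin(g)^5 - 86.286284*sin(g)^4 + 61.58726*sin(g)^3 + 156.448754*sin(g)^2 - 200.641413*sin(g) + 61.502378)/(2.29*sin(g)^2 - 3.28*sin(g) + 1.23)^3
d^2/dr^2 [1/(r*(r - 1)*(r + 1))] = (12*r^4 - 6*r^2 + 2)/(r^9 - 3*r^7 + 3*r^5 - r^3)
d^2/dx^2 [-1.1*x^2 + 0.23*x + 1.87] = -2.20000000000000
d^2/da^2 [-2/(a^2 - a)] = 4*(a*(a - 1) - (2*a - 1)^2)/(a^3*(a - 1)^3)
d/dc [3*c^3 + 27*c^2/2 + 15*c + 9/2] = 9*c^2 + 27*c + 15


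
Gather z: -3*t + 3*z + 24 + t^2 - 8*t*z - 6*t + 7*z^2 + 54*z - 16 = t^2 - 9*t + 7*z^2 + z*(57 - 8*t) + 8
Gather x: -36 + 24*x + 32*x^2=32*x^2 + 24*x - 36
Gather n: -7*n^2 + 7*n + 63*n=-7*n^2 + 70*n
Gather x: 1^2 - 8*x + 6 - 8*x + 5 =12 - 16*x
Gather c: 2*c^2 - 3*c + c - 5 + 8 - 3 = 2*c^2 - 2*c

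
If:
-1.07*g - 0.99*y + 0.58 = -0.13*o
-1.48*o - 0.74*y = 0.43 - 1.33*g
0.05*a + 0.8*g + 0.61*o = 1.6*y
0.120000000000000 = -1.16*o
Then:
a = 2.94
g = 0.33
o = -0.10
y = 0.22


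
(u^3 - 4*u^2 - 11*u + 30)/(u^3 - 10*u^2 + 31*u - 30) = (u + 3)/(u - 3)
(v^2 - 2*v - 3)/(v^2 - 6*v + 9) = (v + 1)/(v - 3)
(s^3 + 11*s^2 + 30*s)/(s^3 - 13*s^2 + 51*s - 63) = s*(s^2 + 11*s + 30)/(s^3 - 13*s^2 + 51*s - 63)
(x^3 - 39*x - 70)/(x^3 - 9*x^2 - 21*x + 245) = (x + 2)/(x - 7)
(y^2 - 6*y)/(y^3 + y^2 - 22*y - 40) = y*(y - 6)/(y^3 + y^2 - 22*y - 40)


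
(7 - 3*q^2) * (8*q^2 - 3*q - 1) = -24*q^4 + 9*q^3 + 59*q^2 - 21*q - 7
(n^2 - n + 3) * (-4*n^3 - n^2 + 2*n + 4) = -4*n^5 + 3*n^4 - 9*n^3 - n^2 + 2*n + 12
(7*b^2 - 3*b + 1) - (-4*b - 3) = 7*b^2 + b + 4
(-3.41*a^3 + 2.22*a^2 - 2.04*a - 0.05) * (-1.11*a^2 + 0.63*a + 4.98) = 3.7851*a^5 - 4.6125*a^4 - 13.3188*a^3 + 9.8259*a^2 - 10.1907*a - 0.249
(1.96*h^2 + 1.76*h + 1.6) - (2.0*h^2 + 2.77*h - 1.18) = -0.04*h^2 - 1.01*h + 2.78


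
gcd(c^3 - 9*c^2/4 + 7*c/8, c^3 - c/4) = c^2 - c/2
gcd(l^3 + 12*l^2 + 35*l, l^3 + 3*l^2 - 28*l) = l^2 + 7*l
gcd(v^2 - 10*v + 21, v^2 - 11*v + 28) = v - 7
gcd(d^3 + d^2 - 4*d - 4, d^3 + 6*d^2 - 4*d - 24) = d^2 - 4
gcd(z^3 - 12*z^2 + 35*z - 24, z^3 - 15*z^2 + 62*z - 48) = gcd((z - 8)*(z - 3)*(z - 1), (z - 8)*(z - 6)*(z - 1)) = z^2 - 9*z + 8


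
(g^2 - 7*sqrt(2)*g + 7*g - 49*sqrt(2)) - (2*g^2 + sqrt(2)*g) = -g^2 - 8*sqrt(2)*g + 7*g - 49*sqrt(2)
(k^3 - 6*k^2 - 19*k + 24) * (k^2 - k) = k^5 - 7*k^4 - 13*k^3 + 43*k^2 - 24*k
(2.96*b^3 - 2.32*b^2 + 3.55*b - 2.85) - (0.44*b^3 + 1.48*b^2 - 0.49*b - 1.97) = 2.52*b^3 - 3.8*b^2 + 4.04*b - 0.88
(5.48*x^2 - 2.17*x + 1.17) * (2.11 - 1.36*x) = -7.4528*x^3 + 14.514*x^2 - 6.1699*x + 2.4687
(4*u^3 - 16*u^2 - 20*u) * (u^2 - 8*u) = 4*u^5 - 48*u^4 + 108*u^3 + 160*u^2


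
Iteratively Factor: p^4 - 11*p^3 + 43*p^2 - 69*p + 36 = (p - 4)*(p^3 - 7*p^2 + 15*p - 9) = (p - 4)*(p - 3)*(p^2 - 4*p + 3) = (p - 4)*(p - 3)*(p - 1)*(p - 3)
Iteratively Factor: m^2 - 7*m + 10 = (m - 5)*(m - 2)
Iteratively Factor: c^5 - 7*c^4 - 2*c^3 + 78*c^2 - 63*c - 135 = (c + 1)*(c^4 - 8*c^3 + 6*c^2 + 72*c - 135) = (c + 1)*(c + 3)*(c^3 - 11*c^2 + 39*c - 45) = (c - 5)*(c + 1)*(c + 3)*(c^2 - 6*c + 9) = (c - 5)*(c - 3)*(c + 1)*(c + 3)*(c - 3)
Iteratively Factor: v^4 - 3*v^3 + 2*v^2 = (v)*(v^3 - 3*v^2 + 2*v) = v^2*(v^2 - 3*v + 2) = v^2*(v - 2)*(v - 1)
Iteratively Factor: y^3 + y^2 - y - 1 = (y + 1)*(y^2 - 1) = (y - 1)*(y + 1)*(y + 1)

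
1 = 1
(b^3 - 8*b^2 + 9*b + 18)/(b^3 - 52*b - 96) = (-b^3 + 8*b^2 - 9*b - 18)/(-b^3 + 52*b + 96)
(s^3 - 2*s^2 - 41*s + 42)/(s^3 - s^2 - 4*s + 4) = (s^2 - s - 42)/(s^2 - 4)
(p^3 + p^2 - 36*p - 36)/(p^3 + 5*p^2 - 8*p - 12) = (p - 6)/(p - 2)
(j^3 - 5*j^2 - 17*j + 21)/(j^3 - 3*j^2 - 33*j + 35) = (j + 3)/(j + 5)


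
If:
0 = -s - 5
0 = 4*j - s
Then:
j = -5/4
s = -5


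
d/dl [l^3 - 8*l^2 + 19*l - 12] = 3*l^2 - 16*l + 19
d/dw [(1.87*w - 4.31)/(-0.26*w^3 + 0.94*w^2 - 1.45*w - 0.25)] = (0.9724*w^3 - 5.1196*w^2 + 8.1028*w - 6.717)/(0.0676*w^6 - 0.4888*w^5 + 1.6376*w^4 - 2.596*w^3 + 1.6325*w^2 + 0.725*w + 0.0625)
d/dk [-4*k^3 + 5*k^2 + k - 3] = -12*k^2 + 10*k + 1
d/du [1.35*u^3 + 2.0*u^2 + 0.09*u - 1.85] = 4.05*u^2 + 4.0*u + 0.09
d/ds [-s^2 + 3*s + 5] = 3 - 2*s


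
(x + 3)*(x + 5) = x^2 + 8*x + 15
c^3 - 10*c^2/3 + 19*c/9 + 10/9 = (c - 2)*(c - 5/3)*(c + 1/3)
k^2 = k^2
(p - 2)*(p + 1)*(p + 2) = p^3 + p^2 - 4*p - 4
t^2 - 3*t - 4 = (t - 4)*(t + 1)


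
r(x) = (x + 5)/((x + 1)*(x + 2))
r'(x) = 1/((x + 1)*(x + 2)) - (x + 5)/((x + 1)*(x + 2)^2) - (x + 5)/((x + 1)^2*(x + 2)) = (-x^2 - 10*x - 13)/(x^4 + 6*x^3 + 13*x^2 + 12*x + 4)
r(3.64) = 0.33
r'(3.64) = -0.09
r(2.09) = 0.56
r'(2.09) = -0.24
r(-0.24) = 3.56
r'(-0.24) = -5.96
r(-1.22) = -22.03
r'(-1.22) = -77.71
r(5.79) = 0.20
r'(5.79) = -0.04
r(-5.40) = -0.03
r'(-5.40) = 0.05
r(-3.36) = 0.51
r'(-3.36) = 0.90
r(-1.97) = -104.12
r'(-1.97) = 3329.08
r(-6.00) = -0.05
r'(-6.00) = 0.03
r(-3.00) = 1.00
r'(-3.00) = 2.00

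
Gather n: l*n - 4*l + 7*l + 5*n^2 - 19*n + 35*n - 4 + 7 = 3*l + 5*n^2 + n*(l + 16) + 3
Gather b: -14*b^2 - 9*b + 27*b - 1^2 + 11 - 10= -14*b^2 + 18*b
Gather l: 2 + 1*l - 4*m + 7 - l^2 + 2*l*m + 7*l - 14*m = -l^2 + l*(2*m + 8) - 18*m + 9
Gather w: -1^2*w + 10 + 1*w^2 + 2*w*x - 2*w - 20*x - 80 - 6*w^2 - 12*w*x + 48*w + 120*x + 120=-5*w^2 + w*(45 - 10*x) + 100*x + 50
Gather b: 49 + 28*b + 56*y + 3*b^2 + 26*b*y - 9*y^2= 3*b^2 + b*(26*y + 28) - 9*y^2 + 56*y + 49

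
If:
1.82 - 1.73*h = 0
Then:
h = 1.05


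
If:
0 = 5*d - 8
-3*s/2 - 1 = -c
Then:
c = 3*s/2 + 1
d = 8/5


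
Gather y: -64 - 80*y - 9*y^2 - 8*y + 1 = -9*y^2 - 88*y - 63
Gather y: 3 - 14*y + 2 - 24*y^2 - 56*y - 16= -24*y^2 - 70*y - 11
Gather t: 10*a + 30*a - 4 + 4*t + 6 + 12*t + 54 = 40*a + 16*t + 56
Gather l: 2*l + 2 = 2*l + 2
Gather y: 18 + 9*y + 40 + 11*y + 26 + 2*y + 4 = 22*y + 88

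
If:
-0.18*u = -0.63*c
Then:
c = 0.285714285714286*u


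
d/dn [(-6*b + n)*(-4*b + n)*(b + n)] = 14*b^2 - 18*b*n + 3*n^2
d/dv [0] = 0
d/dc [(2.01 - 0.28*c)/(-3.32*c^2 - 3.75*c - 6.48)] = (-0.9296*c^2 + 13.3464*c + 9.3519)/(11.0224*c^4 + 24.9*c^3 + 57.0897*c^2 + 48.6*c + 41.9904)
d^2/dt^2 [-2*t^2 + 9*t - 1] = -4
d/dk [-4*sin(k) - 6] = -4*cos(k)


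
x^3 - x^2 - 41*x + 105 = (x - 5)*(x - 3)*(x + 7)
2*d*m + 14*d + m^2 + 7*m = (2*d + m)*(m + 7)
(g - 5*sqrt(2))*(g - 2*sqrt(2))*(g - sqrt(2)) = g^3 - 8*sqrt(2)*g^2 + 34*g - 20*sqrt(2)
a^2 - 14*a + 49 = (a - 7)^2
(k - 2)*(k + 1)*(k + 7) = k^3 + 6*k^2 - 9*k - 14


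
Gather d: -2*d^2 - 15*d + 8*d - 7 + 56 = -2*d^2 - 7*d + 49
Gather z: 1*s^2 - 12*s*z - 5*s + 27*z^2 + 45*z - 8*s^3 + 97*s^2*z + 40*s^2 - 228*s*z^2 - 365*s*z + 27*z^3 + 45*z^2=-8*s^3 + 41*s^2 - 5*s + 27*z^3 + z^2*(72 - 228*s) + z*(97*s^2 - 377*s + 45)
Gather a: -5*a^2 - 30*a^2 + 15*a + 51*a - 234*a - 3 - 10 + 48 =-35*a^2 - 168*a + 35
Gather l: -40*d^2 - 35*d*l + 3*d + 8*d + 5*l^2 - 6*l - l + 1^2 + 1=-40*d^2 + 11*d + 5*l^2 + l*(-35*d - 7) + 2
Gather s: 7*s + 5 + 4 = 7*s + 9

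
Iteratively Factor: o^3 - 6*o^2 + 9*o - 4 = (o - 4)*(o^2 - 2*o + 1) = (o - 4)*(o - 1)*(o - 1)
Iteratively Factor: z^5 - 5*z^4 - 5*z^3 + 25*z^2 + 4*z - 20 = (z - 5)*(z^4 - 5*z^2 + 4) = (z - 5)*(z + 2)*(z^3 - 2*z^2 - z + 2) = (z - 5)*(z - 1)*(z + 2)*(z^2 - z - 2) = (z - 5)*(z - 1)*(z + 1)*(z + 2)*(z - 2)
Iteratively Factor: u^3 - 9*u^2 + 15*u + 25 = (u - 5)*(u^2 - 4*u - 5) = (u - 5)*(u + 1)*(u - 5)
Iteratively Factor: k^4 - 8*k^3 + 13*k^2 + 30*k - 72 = (k - 4)*(k^3 - 4*k^2 - 3*k + 18) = (k - 4)*(k - 3)*(k^2 - k - 6) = (k - 4)*(k - 3)^2*(k + 2)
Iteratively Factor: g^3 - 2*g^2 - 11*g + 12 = (g - 4)*(g^2 + 2*g - 3) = (g - 4)*(g + 3)*(g - 1)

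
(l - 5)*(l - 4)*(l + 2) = l^3 - 7*l^2 + 2*l + 40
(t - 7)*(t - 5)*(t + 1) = t^3 - 11*t^2 + 23*t + 35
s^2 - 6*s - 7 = (s - 7)*(s + 1)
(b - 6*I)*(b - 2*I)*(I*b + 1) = I*b^3 + 9*b^2 - 20*I*b - 12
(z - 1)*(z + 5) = z^2 + 4*z - 5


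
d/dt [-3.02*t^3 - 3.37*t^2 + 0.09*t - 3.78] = -9.06*t^2 - 6.74*t + 0.09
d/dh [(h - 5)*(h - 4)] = 2*h - 9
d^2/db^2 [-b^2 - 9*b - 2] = -2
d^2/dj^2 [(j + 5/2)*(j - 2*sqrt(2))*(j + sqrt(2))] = 6*j - 2*sqrt(2) + 5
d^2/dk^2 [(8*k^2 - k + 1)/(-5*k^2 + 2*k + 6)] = 2*(-55*k^3 - 795*k^2 + 120*k - 334)/(125*k^6 - 150*k^5 - 390*k^4 + 352*k^3 + 468*k^2 - 216*k - 216)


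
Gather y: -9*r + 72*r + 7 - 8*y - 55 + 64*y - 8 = 63*r + 56*y - 56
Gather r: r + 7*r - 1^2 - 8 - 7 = 8*r - 16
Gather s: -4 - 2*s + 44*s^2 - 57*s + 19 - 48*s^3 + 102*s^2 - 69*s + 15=-48*s^3 + 146*s^2 - 128*s + 30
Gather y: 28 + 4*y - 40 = 4*y - 12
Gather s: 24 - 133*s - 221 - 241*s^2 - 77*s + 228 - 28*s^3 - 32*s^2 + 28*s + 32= -28*s^3 - 273*s^2 - 182*s + 63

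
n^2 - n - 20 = (n - 5)*(n + 4)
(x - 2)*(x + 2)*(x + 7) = x^3 + 7*x^2 - 4*x - 28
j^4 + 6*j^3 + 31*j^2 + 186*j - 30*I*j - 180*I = (j + 6)*(j - 5*I)*(j - I)*(j + 6*I)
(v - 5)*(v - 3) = v^2 - 8*v + 15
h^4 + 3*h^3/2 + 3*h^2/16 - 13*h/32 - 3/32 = (h - 1/2)*(h + 1/4)*(h + 3/4)*(h + 1)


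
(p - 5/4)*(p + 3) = p^2 + 7*p/4 - 15/4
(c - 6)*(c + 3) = c^2 - 3*c - 18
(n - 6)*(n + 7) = n^2 + n - 42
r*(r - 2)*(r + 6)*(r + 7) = r^4 + 11*r^3 + 16*r^2 - 84*r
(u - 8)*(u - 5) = u^2 - 13*u + 40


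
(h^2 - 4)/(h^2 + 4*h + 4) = (h - 2)/(h + 2)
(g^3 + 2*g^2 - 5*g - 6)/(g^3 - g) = (g^2 + g - 6)/(g*(g - 1))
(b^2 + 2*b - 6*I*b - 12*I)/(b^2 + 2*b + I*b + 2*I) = (b - 6*I)/(b + I)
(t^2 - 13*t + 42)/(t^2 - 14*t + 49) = (t - 6)/(t - 7)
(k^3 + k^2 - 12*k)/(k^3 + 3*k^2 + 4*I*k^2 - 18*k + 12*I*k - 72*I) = k*(k + 4)/(k^2 + 2*k*(3 + 2*I) + 24*I)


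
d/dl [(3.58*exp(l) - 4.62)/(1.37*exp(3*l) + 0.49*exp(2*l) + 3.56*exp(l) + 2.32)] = (-9.8092*exp(3*l) + 17.234*exp(2*l) + 4.5276*exp(l) + 24.7528)*exp(l)/(1.8769*exp(6*l) + 1.3426*exp(5*l) + 9.9945*exp(4*l) + 9.8456*exp(3*l) + 14.9472*exp(2*l) + 16.5184*exp(l) + 5.3824)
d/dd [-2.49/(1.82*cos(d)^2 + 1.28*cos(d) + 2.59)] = -(9.0636*cos(d) + 3.1872)*sin(d)/(1.82*cos(d)^2 + 1.28*cos(d) + 2.59)^2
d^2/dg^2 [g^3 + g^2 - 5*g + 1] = 6*g + 2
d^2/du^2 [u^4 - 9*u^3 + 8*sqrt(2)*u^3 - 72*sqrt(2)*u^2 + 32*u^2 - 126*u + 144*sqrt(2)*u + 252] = 12*u^2 - 54*u + 48*sqrt(2)*u - 144*sqrt(2) + 64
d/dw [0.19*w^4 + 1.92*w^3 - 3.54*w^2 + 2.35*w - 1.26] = 0.76*w^3 + 5.76*w^2 - 7.08*w + 2.35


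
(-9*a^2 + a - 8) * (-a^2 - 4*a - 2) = 9*a^4 + 35*a^3 + 22*a^2 + 30*a + 16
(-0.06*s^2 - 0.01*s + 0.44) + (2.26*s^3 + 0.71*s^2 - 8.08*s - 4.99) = 2.26*s^3 + 0.65*s^2 - 8.09*s - 4.55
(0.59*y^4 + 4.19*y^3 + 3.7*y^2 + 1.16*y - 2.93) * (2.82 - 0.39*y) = -0.2301*y^5 + 0.0296999999999996*y^4 + 10.3728*y^3 + 9.9816*y^2 + 4.4139*y - 8.2626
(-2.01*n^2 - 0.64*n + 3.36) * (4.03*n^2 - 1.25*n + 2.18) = -8.1003*n^4 - 0.0667000000000004*n^3 + 9.959*n^2 - 5.5952*n + 7.3248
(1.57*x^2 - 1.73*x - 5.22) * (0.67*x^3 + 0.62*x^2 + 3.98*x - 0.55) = 1.0519*x^5 - 0.1857*x^4 + 1.6786*x^3 - 10.9853*x^2 - 19.8241*x + 2.871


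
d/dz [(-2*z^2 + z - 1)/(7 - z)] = 2*(z^2 - 14*z + 3)/(z^2 - 14*z + 49)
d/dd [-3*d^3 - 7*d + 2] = -9*d^2 - 7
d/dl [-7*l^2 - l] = -14*l - 1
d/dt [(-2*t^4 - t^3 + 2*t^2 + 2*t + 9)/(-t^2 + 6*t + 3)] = (4*t^5 - 35*t^4 - 36*t^3 + 5*t^2 + 30*t - 48)/(t^4 - 12*t^3 + 30*t^2 + 36*t + 9)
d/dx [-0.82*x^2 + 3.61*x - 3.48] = 3.61 - 1.64*x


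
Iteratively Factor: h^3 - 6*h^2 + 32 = (h - 4)*(h^2 - 2*h - 8) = (h - 4)^2*(h + 2)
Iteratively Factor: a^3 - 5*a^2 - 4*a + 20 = (a - 2)*(a^2 - 3*a - 10) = (a - 2)*(a + 2)*(a - 5)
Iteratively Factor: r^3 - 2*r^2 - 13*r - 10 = (r + 2)*(r^2 - 4*r - 5) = (r + 1)*(r + 2)*(r - 5)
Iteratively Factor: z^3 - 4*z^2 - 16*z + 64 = (z - 4)*(z^2 - 16) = (z - 4)*(z + 4)*(z - 4)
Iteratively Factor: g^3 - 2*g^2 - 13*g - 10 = (g - 5)*(g^2 + 3*g + 2) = (g - 5)*(g + 2)*(g + 1)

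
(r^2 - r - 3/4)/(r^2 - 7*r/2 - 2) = (r - 3/2)/(r - 4)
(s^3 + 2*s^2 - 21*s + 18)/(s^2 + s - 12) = (s^2 + 5*s - 6)/(s + 4)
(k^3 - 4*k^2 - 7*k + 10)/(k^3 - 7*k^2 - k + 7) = (k^2 - 3*k - 10)/(k^2 - 6*k - 7)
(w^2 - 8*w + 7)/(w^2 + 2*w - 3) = (w - 7)/(w + 3)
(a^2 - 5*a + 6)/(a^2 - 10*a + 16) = (a - 3)/(a - 8)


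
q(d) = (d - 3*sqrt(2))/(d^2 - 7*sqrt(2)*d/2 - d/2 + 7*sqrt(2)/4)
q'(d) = (d - 3*sqrt(2))*(-2*d + 1/2 + 7*sqrt(2)/2)/(d^2 - 7*sqrt(2)*d/2 - d/2 + 7*sqrt(2)/4)^2 + 1/(d^2 - 7*sqrt(2)*d/2 - d/2 + 7*sqrt(2)/4)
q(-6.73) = -0.13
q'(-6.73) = -0.02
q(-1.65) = -0.42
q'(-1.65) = -0.19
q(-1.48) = -0.45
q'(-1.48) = -0.22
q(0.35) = -5.64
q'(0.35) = -37.39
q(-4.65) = -0.18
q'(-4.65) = -0.03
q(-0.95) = -0.61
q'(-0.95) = -0.40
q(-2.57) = -0.30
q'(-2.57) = -0.09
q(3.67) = 0.14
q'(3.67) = -0.18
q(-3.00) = -0.26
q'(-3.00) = -0.07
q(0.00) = -1.71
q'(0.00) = -3.37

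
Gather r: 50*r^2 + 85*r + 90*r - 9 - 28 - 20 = 50*r^2 + 175*r - 57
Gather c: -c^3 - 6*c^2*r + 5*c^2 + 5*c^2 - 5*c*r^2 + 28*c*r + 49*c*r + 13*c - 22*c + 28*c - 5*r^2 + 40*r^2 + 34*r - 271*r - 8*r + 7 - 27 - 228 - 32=-c^3 + c^2*(10 - 6*r) + c*(-5*r^2 + 77*r + 19) + 35*r^2 - 245*r - 280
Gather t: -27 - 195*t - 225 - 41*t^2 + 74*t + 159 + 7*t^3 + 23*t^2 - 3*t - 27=7*t^3 - 18*t^2 - 124*t - 120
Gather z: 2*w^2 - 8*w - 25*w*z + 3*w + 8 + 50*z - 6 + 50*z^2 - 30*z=2*w^2 - 5*w + 50*z^2 + z*(20 - 25*w) + 2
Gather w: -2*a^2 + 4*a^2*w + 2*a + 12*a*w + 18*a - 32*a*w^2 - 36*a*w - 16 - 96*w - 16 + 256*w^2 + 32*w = -2*a^2 + 20*a + w^2*(256 - 32*a) + w*(4*a^2 - 24*a - 64) - 32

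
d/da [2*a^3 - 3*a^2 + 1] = 6*a*(a - 1)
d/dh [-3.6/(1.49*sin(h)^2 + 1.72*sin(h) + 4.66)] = (10.728*sin(h) + 6.192)*cos(h)/(1.49*sin(h)^2 + 1.72*sin(h) + 4.66)^2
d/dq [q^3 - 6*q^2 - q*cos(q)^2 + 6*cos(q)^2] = 3*q^2 + q*sin(2*q) - 12*q - 6*sin(2*q) - cos(q)^2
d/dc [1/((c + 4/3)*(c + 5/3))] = 81*(-2*c - 3)/(81*c^4 + 486*c^3 + 1089*c^2 + 1080*c + 400)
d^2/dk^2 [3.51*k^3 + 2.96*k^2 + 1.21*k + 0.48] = 21.06*k + 5.92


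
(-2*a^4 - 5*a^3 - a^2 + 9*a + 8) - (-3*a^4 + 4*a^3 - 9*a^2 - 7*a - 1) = a^4 - 9*a^3 + 8*a^2 + 16*a + 9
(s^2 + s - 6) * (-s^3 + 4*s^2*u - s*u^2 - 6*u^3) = -s^5 + 4*s^4*u - s^4 - s^3*u^2 + 4*s^3*u + 6*s^3 - 6*s^2*u^3 - s^2*u^2 - 24*s^2*u - 6*s*u^3 + 6*s*u^2 + 36*u^3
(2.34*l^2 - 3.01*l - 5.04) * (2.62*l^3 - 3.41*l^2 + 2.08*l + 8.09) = 6.1308*l^5 - 15.8656*l^4 + 1.9265*l^3 + 29.8562*l^2 - 34.8341*l - 40.7736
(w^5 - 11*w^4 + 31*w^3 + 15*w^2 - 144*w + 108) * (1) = w^5 - 11*w^4 + 31*w^3 + 15*w^2 - 144*w + 108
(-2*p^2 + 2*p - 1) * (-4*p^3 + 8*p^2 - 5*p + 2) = 8*p^5 - 24*p^4 + 30*p^3 - 22*p^2 + 9*p - 2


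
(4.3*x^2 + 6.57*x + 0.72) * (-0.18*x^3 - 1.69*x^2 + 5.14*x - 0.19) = -0.774*x^5 - 8.4496*x^4 + 10.8691*x^3 + 31.736*x^2 + 2.4525*x - 0.1368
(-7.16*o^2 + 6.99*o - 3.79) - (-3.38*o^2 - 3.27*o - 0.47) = -3.78*o^2 + 10.26*o - 3.32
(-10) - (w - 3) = -w - 7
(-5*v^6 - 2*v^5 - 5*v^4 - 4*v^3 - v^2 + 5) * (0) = 0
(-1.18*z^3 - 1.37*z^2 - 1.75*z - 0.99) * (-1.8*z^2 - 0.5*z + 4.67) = 2.124*z^5 + 3.056*z^4 - 1.6756*z^3 - 3.7409*z^2 - 7.6775*z - 4.6233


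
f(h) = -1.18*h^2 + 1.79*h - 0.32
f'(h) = 1.79 - 2.36*h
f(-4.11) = -27.61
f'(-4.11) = 11.49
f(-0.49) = -1.48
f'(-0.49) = 2.95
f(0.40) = 0.21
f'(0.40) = 0.85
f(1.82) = -0.97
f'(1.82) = -2.51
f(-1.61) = -6.26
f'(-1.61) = 5.59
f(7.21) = -48.76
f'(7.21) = -15.23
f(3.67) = -9.64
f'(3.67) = -6.87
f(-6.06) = -54.50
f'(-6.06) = 16.09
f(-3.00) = -16.31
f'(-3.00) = 8.87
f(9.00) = -79.79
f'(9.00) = -19.45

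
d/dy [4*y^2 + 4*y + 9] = 8*y + 4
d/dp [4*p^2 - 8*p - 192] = 8*p - 8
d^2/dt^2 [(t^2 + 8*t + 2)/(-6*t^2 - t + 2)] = 4*(-141*t^3 - 126*t^2 - 162*t - 23)/(216*t^6 + 108*t^5 - 198*t^4 - 71*t^3 + 66*t^2 + 12*t - 8)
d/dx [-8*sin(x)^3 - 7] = -24*sin(x)^2*cos(x)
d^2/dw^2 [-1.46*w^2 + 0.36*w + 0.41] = -2.92000000000000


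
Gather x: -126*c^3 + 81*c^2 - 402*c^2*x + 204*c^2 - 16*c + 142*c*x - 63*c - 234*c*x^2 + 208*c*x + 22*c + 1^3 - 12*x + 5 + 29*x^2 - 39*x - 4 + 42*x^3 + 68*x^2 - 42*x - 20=-126*c^3 + 285*c^2 - 57*c + 42*x^3 + x^2*(97 - 234*c) + x*(-402*c^2 + 350*c - 93) - 18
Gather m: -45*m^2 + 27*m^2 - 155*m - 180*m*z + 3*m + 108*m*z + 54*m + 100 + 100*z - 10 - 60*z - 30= -18*m^2 + m*(-72*z - 98) + 40*z + 60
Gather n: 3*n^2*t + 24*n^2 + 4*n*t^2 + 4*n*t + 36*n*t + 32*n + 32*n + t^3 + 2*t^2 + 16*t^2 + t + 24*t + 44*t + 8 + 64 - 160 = n^2*(3*t + 24) + n*(4*t^2 + 40*t + 64) + t^3 + 18*t^2 + 69*t - 88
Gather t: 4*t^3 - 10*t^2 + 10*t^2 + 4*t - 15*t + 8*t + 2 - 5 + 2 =4*t^3 - 3*t - 1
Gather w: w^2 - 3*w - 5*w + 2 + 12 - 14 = w^2 - 8*w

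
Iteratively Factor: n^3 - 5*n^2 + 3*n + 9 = (n - 3)*(n^2 - 2*n - 3) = (n - 3)^2*(n + 1)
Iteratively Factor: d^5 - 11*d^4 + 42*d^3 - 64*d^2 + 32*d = (d - 2)*(d^4 - 9*d^3 + 24*d^2 - 16*d) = (d - 2)*(d - 1)*(d^3 - 8*d^2 + 16*d) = (d - 4)*(d - 2)*(d - 1)*(d^2 - 4*d) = d*(d - 4)*(d - 2)*(d - 1)*(d - 4)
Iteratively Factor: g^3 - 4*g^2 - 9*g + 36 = (g - 4)*(g^2 - 9) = (g - 4)*(g - 3)*(g + 3)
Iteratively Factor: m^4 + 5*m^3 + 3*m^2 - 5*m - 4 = (m + 1)*(m^3 + 4*m^2 - m - 4) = (m - 1)*(m + 1)*(m^2 + 5*m + 4) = (m - 1)*(m + 1)*(m + 4)*(m + 1)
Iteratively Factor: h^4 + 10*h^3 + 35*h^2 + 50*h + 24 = (h + 4)*(h^3 + 6*h^2 + 11*h + 6) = (h + 1)*(h + 4)*(h^2 + 5*h + 6) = (h + 1)*(h + 2)*(h + 4)*(h + 3)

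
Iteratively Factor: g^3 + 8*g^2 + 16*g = (g + 4)*(g^2 + 4*g) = g*(g + 4)*(g + 4)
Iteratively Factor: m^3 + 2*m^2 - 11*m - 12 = (m + 1)*(m^2 + m - 12) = (m + 1)*(m + 4)*(m - 3)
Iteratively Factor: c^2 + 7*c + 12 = (c + 3)*(c + 4)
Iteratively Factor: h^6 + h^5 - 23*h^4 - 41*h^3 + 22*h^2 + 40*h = (h - 1)*(h^5 + 2*h^4 - 21*h^3 - 62*h^2 - 40*h) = (h - 1)*(h + 1)*(h^4 + h^3 - 22*h^2 - 40*h) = (h - 5)*(h - 1)*(h + 1)*(h^3 + 6*h^2 + 8*h) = h*(h - 5)*(h - 1)*(h + 1)*(h^2 + 6*h + 8) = h*(h - 5)*(h - 1)*(h + 1)*(h + 2)*(h + 4)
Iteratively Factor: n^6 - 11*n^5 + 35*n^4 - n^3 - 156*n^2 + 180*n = (n - 3)*(n^5 - 8*n^4 + 11*n^3 + 32*n^2 - 60*n) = (n - 3)^2*(n^4 - 5*n^3 - 4*n^2 + 20*n) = (n - 5)*(n - 3)^2*(n^3 - 4*n) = n*(n - 5)*(n - 3)^2*(n^2 - 4) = n*(n - 5)*(n - 3)^2*(n + 2)*(n - 2)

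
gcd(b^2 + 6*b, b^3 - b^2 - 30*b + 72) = b + 6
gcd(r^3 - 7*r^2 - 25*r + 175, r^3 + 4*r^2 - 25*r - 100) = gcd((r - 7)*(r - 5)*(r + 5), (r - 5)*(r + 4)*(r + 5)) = r^2 - 25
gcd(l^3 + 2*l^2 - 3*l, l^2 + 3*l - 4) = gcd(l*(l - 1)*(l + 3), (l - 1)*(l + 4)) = l - 1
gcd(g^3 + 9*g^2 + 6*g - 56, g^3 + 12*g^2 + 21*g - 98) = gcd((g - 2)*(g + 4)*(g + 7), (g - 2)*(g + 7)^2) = g^2 + 5*g - 14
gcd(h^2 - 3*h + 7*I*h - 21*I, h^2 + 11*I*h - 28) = h + 7*I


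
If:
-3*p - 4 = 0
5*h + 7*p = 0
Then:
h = 28/15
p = -4/3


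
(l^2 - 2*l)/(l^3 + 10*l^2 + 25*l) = (l - 2)/(l^2 + 10*l + 25)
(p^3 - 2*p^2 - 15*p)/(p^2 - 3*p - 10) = p*(p + 3)/(p + 2)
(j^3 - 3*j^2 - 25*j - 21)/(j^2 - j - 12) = (j^2 - 6*j - 7)/(j - 4)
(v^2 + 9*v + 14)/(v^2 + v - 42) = (v + 2)/(v - 6)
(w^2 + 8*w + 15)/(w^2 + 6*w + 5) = (w + 3)/(w + 1)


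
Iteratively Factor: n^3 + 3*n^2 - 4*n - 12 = (n + 3)*(n^2 - 4) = (n - 2)*(n + 3)*(n + 2)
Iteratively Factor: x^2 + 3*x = (x + 3)*(x)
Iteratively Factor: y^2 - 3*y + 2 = (y - 1)*(y - 2)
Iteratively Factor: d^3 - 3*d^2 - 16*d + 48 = (d - 4)*(d^2 + d - 12) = (d - 4)*(d + 4)*(d - 3)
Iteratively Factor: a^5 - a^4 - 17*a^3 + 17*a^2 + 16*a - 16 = (a + 1)*(a^4 - 2*a^3 - 15*a^2 + 32*a - 16) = (a - 1)*(a + 1)*(a^3 - a^2 - 16*a + 16) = (a - 1)^2*(a + 1)*(a^2 - 16) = (a - 4)*(a - 1)^2*(a + 1)*(a + 4)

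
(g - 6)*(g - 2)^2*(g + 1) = g^4 - 9*g^3 + 18*g^2 + 4*g - 24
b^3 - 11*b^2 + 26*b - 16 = (b - 8)*(b - 2)*(b - 1)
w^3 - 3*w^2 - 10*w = w*(w - 5)*(w + 2)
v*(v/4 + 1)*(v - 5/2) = v^3/4 + 3*v^2/8 - 5*v/2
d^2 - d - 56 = (d - 8)*(d + 7)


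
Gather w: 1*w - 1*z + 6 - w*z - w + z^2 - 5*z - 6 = -w*z + z^2 - 6*z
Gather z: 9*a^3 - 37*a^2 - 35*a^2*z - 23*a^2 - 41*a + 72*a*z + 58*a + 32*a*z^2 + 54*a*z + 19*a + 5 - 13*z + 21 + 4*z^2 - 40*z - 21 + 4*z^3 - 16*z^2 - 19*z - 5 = 9*a^3 - 60*a^2 + 36*a + 4*z^3 + z^2*(32*a - 12) + z*(-35*a^2 + 126*a - 72)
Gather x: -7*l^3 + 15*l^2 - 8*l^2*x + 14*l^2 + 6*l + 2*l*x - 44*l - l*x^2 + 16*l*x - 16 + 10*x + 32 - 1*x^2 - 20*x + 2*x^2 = -7*l^3 + 29*l^2 - 38*l + x^2*(1 - l) + x*(-8*l^2 + 18*l - 10) + 16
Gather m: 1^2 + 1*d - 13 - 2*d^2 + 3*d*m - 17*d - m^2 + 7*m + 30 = -2*d^2 - 16*d - m^2 + m*(3*d + 7) + 18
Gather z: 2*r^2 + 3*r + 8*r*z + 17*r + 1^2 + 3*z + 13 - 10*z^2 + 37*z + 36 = 2*r^2 + 20*r - 10*z^2 + z*(8*r + 40) + 50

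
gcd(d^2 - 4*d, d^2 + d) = d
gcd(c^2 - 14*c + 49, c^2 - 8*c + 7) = c - 7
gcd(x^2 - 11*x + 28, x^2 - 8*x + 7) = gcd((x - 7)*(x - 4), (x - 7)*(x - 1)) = x - 7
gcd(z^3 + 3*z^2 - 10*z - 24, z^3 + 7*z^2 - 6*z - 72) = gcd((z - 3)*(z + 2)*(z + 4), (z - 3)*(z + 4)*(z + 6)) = z^2 + z - 12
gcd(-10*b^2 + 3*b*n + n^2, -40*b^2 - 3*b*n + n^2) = 5*b + n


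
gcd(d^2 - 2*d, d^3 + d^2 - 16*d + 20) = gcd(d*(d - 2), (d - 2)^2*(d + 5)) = d - 2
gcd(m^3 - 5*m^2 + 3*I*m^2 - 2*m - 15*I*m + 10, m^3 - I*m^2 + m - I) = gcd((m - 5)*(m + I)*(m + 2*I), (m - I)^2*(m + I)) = m + I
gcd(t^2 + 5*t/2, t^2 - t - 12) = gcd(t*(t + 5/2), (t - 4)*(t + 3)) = 1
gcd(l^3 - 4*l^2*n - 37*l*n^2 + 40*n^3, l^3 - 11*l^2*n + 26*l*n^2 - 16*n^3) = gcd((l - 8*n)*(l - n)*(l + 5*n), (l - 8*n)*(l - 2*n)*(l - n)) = l^2 - 9*l*n + 8*n^2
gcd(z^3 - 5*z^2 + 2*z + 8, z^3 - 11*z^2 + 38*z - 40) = z^2 - 6*z + 8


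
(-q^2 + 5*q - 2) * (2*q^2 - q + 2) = -2*q^4 + 11*q^3 - 11*q^2 + 12*q - 4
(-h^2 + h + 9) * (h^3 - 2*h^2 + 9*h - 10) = -h^5 + 3*h^4 - 2*h^3 + h^2 + 71*h - 90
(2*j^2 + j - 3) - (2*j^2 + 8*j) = -7*j - 3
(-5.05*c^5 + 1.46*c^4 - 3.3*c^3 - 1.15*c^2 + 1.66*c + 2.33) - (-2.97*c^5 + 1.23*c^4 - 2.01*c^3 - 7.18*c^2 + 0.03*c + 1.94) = -2.08*c^5 + 0.23*c^4 - 1.29*c^3 + 6.03*c^2 + 1.63*c + 0.39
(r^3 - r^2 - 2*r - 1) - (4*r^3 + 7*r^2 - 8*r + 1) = -3*r^3 - 8*r^2 + 6*r - 2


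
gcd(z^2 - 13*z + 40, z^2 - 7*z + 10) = z - 5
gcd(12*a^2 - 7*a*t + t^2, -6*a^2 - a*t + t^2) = -3*a + t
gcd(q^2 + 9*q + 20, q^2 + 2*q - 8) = q + 4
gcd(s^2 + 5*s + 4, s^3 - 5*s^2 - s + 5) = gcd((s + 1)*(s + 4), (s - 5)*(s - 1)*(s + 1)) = s + 1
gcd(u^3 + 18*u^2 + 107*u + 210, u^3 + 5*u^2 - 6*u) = u + 6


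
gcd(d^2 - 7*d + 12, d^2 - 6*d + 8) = d - 4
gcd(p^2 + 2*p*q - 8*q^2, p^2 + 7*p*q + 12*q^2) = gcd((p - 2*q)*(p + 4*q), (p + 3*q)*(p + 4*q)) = p + 4*q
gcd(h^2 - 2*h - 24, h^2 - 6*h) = h - 6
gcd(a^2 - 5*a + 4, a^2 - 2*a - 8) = a - 4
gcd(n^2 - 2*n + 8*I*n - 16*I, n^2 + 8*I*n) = n + 8*I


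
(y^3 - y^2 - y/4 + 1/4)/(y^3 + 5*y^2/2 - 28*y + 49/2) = (4*y^2 - 1)/(2*(2*y^2 + 7*y - 49))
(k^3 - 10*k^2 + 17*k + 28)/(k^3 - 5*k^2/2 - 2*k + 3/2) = 2*(k^2 - 11*k + 28)/(2*k^2 - 7*k + 3)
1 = 1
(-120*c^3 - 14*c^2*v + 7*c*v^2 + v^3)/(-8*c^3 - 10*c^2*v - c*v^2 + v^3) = (30*c^2 + 11*c*v + v^2)/(2*c^2 + 3*c*v + v^2)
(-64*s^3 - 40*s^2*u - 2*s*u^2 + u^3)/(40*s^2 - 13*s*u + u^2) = (-8*s^2 - 6*s*u - u^2)/(5*s - u)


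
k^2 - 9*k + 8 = (k - 8)*(k - 1)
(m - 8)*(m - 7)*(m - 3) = m^3 - 18*m^2 + 101*m - 168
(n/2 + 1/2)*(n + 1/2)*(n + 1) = n^3/2 + 5*n^2/4 + n + 1/4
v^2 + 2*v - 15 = (v - 3)*(v + 5)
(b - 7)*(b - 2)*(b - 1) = b^3 - 10*b^2 + 23*b - 14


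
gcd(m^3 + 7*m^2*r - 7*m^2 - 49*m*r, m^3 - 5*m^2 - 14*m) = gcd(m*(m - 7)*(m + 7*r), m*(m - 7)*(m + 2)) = m^2 - 7*m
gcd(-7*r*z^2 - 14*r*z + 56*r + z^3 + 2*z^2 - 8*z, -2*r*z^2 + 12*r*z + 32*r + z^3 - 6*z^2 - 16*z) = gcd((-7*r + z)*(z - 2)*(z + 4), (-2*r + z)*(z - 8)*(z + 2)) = 1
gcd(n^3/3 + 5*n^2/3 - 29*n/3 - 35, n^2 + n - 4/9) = 1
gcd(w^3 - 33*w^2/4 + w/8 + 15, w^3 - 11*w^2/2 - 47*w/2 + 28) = w - 8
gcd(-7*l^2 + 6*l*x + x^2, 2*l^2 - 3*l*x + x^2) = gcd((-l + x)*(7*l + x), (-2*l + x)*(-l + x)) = -l + x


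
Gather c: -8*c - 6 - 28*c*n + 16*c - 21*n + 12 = c*(8 - 28*n) - 21*n + 6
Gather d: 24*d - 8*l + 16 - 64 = 24*d - 8*l - 48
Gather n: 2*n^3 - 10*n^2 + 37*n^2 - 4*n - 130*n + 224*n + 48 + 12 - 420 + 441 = 2*n^3 + 27*n^2 + 90*n + 81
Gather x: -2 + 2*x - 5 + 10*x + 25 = 12*x + 18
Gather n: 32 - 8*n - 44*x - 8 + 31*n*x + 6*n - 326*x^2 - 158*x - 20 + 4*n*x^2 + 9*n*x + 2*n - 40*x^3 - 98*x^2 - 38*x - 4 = n*(4*x^2 + 40*x) - 40*x^3 - 424*x^2 - 240*x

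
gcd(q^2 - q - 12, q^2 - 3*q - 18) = q + 3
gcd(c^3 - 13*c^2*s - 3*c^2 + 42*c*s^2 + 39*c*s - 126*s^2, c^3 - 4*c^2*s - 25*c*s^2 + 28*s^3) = -c + 7*s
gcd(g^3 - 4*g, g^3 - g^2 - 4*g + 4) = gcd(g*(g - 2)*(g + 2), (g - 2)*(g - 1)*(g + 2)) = g^2 - 4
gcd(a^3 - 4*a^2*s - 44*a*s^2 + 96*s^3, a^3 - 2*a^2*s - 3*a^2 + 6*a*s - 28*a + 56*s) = -a + 2*s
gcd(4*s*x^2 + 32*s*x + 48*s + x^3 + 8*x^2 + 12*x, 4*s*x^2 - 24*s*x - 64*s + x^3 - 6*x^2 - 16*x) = 4*s*x + 8*s + x^2 + 2*x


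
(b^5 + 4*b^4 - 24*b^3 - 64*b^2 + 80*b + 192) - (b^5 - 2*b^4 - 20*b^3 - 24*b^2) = 6*b^4 - 4*b^3 - 40*b^2 + 80*b + 192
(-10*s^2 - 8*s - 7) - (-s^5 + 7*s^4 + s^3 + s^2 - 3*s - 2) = s^5 - 7*s^4 - s^3 - 11*s^2 - 5*s - 5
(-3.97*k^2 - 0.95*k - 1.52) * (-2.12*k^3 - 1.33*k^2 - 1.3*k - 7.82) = 8.4164*k^5 + 7.2941*k^4 + 9.6469*k^3 + 34.302*k^2 + 9.405*k + 11.8864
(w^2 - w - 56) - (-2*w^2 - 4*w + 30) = 3*w^2 + 3*w - 86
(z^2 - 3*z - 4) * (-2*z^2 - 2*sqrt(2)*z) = -2*z^4 - 2*sqrt(2)*z^3 + 6*z^3 + 8*z^2 + 6*sqrt(2)*z^2 + 8*sqrt(2)*z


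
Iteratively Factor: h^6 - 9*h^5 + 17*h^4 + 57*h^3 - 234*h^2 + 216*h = (h - 3)*(h^5 - 6*h^4 - h^3 + 54*h^2 - 72*h) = (h - 3)*(h + 3)*(h^4 - 9*h^3 + 26*h^2 - 24*h) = h*(h - 3)*(h + 3)*(h^3 - 9*h^2 + 26*h - 24) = h*(h - 3)*(h - 2)*(h + 3)*(h^2 - 7*h + 12) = h*(h - 4)*(h - 3)*(h - 2)*(h + 3)*(h - 3)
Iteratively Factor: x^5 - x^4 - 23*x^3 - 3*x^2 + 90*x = (x - 5)*(x^4 + 4*x^3 - 3*x^2 - 18*x) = (x - 5)*(x + 3)*(x^3 + x^2 - 6*x) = (x - 5)*(x + 3)^2*(x^2 - 2*x) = x*(x - 5)*(x + 3)^2*(x - 2)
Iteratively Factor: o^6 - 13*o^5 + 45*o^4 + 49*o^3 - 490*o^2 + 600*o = (o - 2)*(o^5 - 11*o^4 + 23*o^3 + 95*o^2 - 300*o) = (o - 5)*(o - 2)*(o^4 - 6*o^3 - 7*o^2 + 60*o) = (o - 5)*(o - 2)*(o + 3)*(o^3 - 9*o^2 + 20*o) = (o - 5)^2*(o - 2)*(o + 3)*(o^2 - 4*o) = o*(o - 5)^2*(o - 2)*(o + 3)*(o - 4)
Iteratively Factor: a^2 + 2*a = (a)*(a + 2)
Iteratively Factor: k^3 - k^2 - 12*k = (k + 3)*(k^2 - 4*k) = k*(k + 3)*(k - 4)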